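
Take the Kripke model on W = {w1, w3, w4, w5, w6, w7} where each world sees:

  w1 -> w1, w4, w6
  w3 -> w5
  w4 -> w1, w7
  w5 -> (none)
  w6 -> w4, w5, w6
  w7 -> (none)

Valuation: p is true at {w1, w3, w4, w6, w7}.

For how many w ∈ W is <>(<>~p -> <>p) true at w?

4

w1: successors {w1, w4, w6}; <>~p -> <>p there: w1:T, w4:T, w6:T. ✓
w3: successors {w5}; <>~p -> <>p there: w5:T. ✓
w4: successors {w1, w7}; <>~p -> <>p there: w1:T, w7:T. ✓
w5: no successors, so <>(<>~p -> <>p) fails. ✗
w6: successors {w4, w5, w6}; <>~p -> <>p there: w4:T, w5:T, w6:T. ✓
w7: no successors, so <>(<>~p -> <>p) fails. ✗
Satisfying worlds: {w1, w3, w4, w6}.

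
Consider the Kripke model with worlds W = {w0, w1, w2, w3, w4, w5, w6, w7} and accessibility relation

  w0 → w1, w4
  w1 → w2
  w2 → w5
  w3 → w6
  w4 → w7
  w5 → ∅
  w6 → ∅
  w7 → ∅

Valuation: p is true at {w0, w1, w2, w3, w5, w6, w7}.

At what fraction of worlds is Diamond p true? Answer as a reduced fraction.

5/8

w0: successors {w1, w4}; p there: w1:T, w4:F. ✓
w1: successors {w2}; p there: w2:T. ✓
w2: successors {w5}; p there: w5:T. ✓
w3: successors {w6}; p there: w6:T. ✓
w4: successors {w7}; p there: w7:T. ✓
w5: no successors, so Diamond p fails. ✗
w6: no successors, so Diamond p fails. ✗
w7: no successors, so Diamond p fails. ✗
That's 5 of 8 worlds, so 5/8.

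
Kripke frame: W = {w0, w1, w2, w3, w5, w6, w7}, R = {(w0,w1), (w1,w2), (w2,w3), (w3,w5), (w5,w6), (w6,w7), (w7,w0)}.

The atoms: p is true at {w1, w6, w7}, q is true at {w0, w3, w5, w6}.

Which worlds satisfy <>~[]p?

{w0, w1, w2, w6}

w0: successors {w1}; ~[]p there: w1:T. ✓
w1: successors {w2}; ~[]p there: w2:T. ✓
w2: successors {w3}; ~[]p there: w3:T. ✓
w3: successors {w5}; ~[]p there: w5:F. ✗
w5: successors {w6}; ~[]p there: w6:F. ✗
w6: successors {w7}; ~[]p there: w7:T. ✓
w7: successors {w0}; ~[]p there: w0:F. ✗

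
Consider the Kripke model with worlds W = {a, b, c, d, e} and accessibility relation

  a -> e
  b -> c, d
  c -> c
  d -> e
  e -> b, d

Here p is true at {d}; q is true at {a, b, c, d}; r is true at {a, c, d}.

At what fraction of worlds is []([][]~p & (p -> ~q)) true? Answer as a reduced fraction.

a: successors {e}; [][]~p & (p -> ~q) there: e:F. ✗
b: successors {c, d}; [][]~p & (p -> ~q) there: c:T, d:F. ✗
c: successors {c}; [][]~p & (p -> ~q) there: c:T. ✓
d: successors {e}; [][]~p & (p -> ~q) there: e:F. ✗
e: successors {b, d}; [][]~p & (p -> ~q) there: b:T, d:F. ✗
That's 1 of 5 worlds, so 1/5.

1/5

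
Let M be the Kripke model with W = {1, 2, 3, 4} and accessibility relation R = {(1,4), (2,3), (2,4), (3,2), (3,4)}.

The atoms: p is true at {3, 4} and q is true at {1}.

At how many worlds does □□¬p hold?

2

1: successors {4}; □¬p there: 4:T. ✓
2: successors {3, 4}; □¬p there: 3:F, 4:T. ✗
3: successors {2, 4}; □¬p there: 2:F, 4:T. ✗
4: no successors, so □□¬p holds vacuously. ✓
Satisfying worlds: {1, 4}.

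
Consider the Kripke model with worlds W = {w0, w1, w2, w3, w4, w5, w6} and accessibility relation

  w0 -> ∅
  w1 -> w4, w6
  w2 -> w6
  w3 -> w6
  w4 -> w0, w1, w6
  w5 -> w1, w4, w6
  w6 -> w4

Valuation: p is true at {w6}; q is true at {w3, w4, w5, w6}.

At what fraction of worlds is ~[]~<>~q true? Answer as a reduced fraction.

w0: []~<>~q is T. ✗
w1: []~<>~q is F. ✓
w2: []~<>~q is T. ✗
w3: []~<>~q is T. ✗
w4: []~<>~q is T. ✗
w5: []~<>~q is F. ✓
w6: []~<>~q is F. ✓
That's 3 of 7 worlds, so 3/7.

3/7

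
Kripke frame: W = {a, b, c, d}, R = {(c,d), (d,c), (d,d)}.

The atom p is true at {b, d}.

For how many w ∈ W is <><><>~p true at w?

2

a: no successors, so <><><>~p fails. ✗
b: no successors, so <><><>~p fails. ✗
c: successors {d}; <><>~p there: d:T. ✓
d: successors {c, d}; <><>~p there: c:T, d:T. ✓
Satisfying worlds: {c, d}.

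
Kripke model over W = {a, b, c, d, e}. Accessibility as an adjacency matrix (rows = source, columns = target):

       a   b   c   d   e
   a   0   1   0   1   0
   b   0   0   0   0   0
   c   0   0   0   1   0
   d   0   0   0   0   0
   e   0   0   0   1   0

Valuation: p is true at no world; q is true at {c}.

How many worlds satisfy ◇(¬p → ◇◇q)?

a: successors {b, d}; ¬p → ◇◇q there: b:F, d:F. ✗
b: no successors, so ◇(¬p → ◇◇q) fails. ✗
c: successors {d}; ¬p → ◇◇q there: d:F. ✗
d: no successors, so ◇(¬p → ◇◇q) fails. ✗
e: successors {d}; ¬p → ◇◇q there: d:F. ✗
Satisfying worlds: ∅.

0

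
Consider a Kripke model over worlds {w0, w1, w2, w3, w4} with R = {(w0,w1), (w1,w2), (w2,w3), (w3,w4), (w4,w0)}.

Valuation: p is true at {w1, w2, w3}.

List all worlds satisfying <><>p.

{w0, w1, w4}

w0: successors {w1}; <>p there: w1:T. ✓
w1: successors {w2}; <>p there: w2:T. ✓
w2: successors {w3}; <>p there: w3:F. ✗
w3: successors {w4}; <>p there: w4:F. ✗
w4: successors {w0}; <>p there: w0:T. ✓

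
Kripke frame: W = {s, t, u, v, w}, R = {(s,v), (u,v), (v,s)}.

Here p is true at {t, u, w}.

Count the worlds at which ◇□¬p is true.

3

s: successors {v}; □¬p there: v:T. ✓
t: no successors, so ◇□¬p fails. ✗
u: successors {v}; □¬p there: v:T. ✓
v: successors {s}; □¬p there: s:T. ✓
w: no successors, so ◇□¬p fails. ✗
Satisfying worlds: {s, u, v}.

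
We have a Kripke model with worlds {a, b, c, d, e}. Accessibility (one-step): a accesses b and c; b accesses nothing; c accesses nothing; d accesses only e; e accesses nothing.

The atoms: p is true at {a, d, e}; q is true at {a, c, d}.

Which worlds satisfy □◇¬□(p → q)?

a: successors {b, c}; ◇¬□(p → q) there: b:F, c:F. ✗
b: no successors, so □◇¬□(p → q) holds vacuously. ✓
c: no successors, so □◇¬□(p → q) holds vacuously. ✓
d: successors {e}; ◇¬□(p → q) there: e:F. ✗
e: no successors, so □◇¬□(p → q) holds vacuously. ✓

{b, c, e}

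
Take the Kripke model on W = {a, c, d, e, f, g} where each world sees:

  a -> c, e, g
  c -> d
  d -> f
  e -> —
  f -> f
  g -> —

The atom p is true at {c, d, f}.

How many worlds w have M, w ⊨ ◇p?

4

a: successors {c, e, g}; p there: c:T, e:F, g:F. ✓
c: successors {d}; p there: d:T. ✓
d: successors {f}; p there: f:T. ✓
e: no successors, so ◇p fails. ✗
f: successors {f}; p there: f:T. ✓
g: no successors, so ◇p fails. ✗
Satisfying worlds: {a, c, d, f}.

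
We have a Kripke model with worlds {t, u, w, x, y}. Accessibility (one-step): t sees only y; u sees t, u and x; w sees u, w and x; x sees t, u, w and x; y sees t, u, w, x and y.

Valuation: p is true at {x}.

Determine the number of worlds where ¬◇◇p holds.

0

t: ◇◇p is T. ✗
u: ◇◇p is T. ✗
w: ◇◇p is T. ✗
x: ◇◇p is T. ✗
y: ◇◇p is T. ✗
Satisfying worlds: ∅.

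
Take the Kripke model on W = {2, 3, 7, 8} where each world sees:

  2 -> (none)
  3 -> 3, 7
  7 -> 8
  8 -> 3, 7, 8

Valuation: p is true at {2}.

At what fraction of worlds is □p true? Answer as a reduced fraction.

2: no successors, so □p holds vacuously. ✓
3: successors {3, 7}; p there: 3:F, 7:F. ✗
7: successors {8}; p there: 8:F. ✗
8: successors {3, 7, 8}; p there: 3:F, 7:F, 8:F. ✗
That's 1 of 4 worlds, so 1/4.

1/4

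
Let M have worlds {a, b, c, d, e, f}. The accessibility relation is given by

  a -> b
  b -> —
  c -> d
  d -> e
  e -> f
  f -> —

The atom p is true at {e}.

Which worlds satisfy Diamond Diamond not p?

a: successors {b}; Diamond not p there: b:F. ✗
b: no successors, so Diamond Diamond not p fails. ✗
c: successors {d}; Diamond not p there: d:F. ✗
d: successors {e}; Diamond not p there: e:T. ✓
e: successors {f}; Diamond not p there: f:F. ✗
f: no successors, so Diamond Diamond not p fails. ✗

{d}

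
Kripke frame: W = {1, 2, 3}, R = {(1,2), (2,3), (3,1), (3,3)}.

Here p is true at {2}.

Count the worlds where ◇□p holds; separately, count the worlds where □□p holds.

For ◇□p:
1: successors {2}; □p there: 2:F. ✗
2: successors {3}; □p there: 3:F. ✗
3: successors {1, 3}; □p there: 1:T, 3:F. ✓
— 1 world.
For □□p:
1: successors {2}; □p there: 2:F. ✗
2: successors {3}; □p there: 3:F. ✗
3: successors {1, 3}; □p there: 1:T, 3:F. ✗
— 0 worlds.

1 and 0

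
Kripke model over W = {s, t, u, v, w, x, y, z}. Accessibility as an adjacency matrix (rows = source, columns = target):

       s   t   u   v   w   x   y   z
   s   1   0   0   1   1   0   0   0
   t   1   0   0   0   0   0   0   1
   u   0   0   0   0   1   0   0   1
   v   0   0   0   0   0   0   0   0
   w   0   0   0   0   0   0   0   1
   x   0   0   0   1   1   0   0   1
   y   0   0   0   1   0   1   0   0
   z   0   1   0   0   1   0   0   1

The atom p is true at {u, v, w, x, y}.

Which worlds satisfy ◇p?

{s, u, x, y, z}

s: successors {s, v, w}; p there: s:F, v:T, w:T. ✓
t: successors {s, z}; p there: s:F, z:F. ✗
u: successors {w, z}; p there: w:T, z:F. ✓
v: no successors, so ◇p fails. ✗
w: successors {z}; p there: z:F. ✗
x: successors {v, w, z}; p there: v:T, w:T, z:F. ✓
y: successors {v, x}; p there: v:T, x:T. ✓
z: successors {t, w, z}; p there: t:F, w:T, z:F. ✓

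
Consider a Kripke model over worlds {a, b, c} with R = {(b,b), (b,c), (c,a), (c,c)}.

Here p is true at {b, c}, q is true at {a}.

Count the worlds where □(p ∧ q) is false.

2

a: no successors, so □(p ∧ q) holds vacuously. ✓
b: successors {b, c}; p ∧ q there: b:F, c:F. ✗
c: successors {a, c}; p ∧ q there: a:F, c:F. ✗
Satisfying worlds: {a}.
So □(p ∧ q) fails at the other 2 worlds.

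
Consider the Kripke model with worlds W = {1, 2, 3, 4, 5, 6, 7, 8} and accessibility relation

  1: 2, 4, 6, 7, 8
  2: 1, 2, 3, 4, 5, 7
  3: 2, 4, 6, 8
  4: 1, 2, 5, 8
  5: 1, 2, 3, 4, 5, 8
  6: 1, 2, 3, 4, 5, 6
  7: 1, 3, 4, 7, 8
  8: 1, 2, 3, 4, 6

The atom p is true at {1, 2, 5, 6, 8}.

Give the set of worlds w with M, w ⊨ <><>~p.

{1, 2, 3, 4, 5, 6, 7, 8}

1: successors {2, 4, 6, 7, 8}; <>~p there: 2:T, 4:F, 6:T, 7:T, 8:T. ✓
2: successors {1, 2, 3, 4, 5, 7}; <>~p there: 1:T, 2:T, 3:T, 4:F, 5:T, 7:T. ✓
3: successors {2, 4, 6, 8}; <>~p there: 2:T, 4:F, 6:T, 8:T. ✓
4: successors {1, 2, 5, 8}; <>~p there: 1:T, 2:T, 5:T, 8:T. ✓
5: successors {1, 2, 3, 4, 5, 8}; <>~p there: 1:T, 2:T, 3:T, 4:F, 5:T, 8:T. ✓
6: successors {1, 2, 3, 4, 5, 6}; <>~p there: 1:T, 2:T, 3:T, 4:F, 5:T, 6:T. ✓
7: successors {1, 3, 4, 7, 8}; <>~p there: 1:T, 3:T, 4:F, 7:T, 8:T. ✓
8: successors {1, 2, 3, 4, 6}; <>~p there: 1:T, 2:T, 3:T, 4:F, 6:T. ✓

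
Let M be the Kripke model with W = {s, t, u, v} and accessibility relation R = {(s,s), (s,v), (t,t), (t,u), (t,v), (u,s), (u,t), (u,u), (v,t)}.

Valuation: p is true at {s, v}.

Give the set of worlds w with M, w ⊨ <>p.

s: successors {s, v}; p there: s:T, v:T. ✓
t: successors {t, u, v}; p there: t:F, u:F, v:T. ✓
u: successors {s, t, u}; p there: s:T, t:F, u:F. ✓
v: successors {t}; p there: t:F. ✗

{s, t, u}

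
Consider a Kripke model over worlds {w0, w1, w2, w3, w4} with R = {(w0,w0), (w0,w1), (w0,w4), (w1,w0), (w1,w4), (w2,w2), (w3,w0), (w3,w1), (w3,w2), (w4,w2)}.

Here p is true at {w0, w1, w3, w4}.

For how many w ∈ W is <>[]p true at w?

w0: successors {w0, w1, w4}; []p there: w0:T, w1:T, w4:F. ✓
w1: successors {w0, w4}; []p there: w0:T, w4:F. ✓
w2: successors {w2}; []p there: w2:F. ✗
w3: successors {w0, w1, w2}; []p there: w0:T, w1:T, w2:F. ✓
w4: successors {w2}; []p there: w2:F. ✗
Satisfying worlds: {w0, w1, w3}.

3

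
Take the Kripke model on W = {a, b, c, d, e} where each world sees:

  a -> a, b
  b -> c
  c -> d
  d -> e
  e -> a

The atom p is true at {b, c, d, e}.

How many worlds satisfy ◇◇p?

a: successors {a, b}; ◇p there: a:T, b:T. ✓
b: successors {c}; ◇p there: c:T. ✓
c: successors {d}; ◇p there: d:T. ✓
d: successors {e}; ◇p there: e:F. ✗
e: successors {a}; ◇p there: a:T. ✓
Satisfying worlds: {a, b, c, e}.

4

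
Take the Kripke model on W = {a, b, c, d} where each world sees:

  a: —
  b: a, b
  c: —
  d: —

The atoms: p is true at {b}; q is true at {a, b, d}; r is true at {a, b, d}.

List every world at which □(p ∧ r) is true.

a: no successors, so □(p ∧ r) holds vacuously. ✓
b: successors {a, b}; p ∧ r there: a:F, b:T. ✗
c: no successors, so □(p ∧ r) holds vacuously. ✓
d: no successors, so □(p ∧ r) holds vacuously. ✓

{a, c, d}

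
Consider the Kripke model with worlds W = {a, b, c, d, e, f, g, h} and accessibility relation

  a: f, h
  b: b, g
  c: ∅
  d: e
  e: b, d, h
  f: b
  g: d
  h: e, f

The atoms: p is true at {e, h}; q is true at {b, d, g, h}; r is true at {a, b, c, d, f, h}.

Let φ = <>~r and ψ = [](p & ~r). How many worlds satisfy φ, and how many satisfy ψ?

For <>~r:
a: successors {f, h}; ~r there: f:F, h:F. ✗
b: successors {b, g}; ~r there: b:F, g:T. ✓
c: no successors, so <>~r fails. ✗
d: successors {e}; ~r there: e:T. ✓
e: successors {b, d, h}; ~r there: b:F, d:F, h:F. ✗
f: successors {b}; ~r there: b:F. ✗
g: successors {d}; ~r there: d:F. ✗
h: successors {e, f}; ~r there: e:T, f:F. ✓
— 3 worlds.
For [](p & ~r):
a: successors {f, h}; p & ~r there: f:F, h:F. ✗
b: successors {b, g}; p & ~r there: b:F, g:F. ✗
c: no successors, so [](p & ~r) holds vacuously. ✓
d: successors {e}; p & ~r there: e:T. ✓
e: successors {b, d, h}; p & ~r there: b:F, d:F, h:F. ✗
f: successors {b}; p & ~r there: b:F. ✗
g: successors {d}; p & ~r there: d:F. ✗
h: successors {e, f}; p & ~r there: e:T, f:F. ✗
— 2 worlds.

3 and 2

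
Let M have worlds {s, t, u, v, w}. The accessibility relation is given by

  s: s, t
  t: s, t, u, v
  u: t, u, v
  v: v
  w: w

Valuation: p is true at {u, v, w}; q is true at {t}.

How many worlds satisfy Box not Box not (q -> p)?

s: successors {s, t}; not Box not (q -> p) there: s:T, t:T. ✓
t: successors {s, t, u, v}; not Box not (q -> p) there: s:T, t:T, u:T, v:T. ✓
u: successors {t, u, v}; not Box not (q -> p) there: t:T, u:T, v:T. ✓
v: successors {v}; not Box not (q -> p) there: v:T. ✓
w: successors {w}; not Box not (q -> p) there: w:T. ✓
Satisfying worlds: {s, t, u, v, w}.

5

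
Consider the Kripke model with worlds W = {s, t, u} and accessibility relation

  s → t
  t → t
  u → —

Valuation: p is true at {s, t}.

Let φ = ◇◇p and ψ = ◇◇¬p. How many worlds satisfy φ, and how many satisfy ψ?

2 and 0

For ◇◇p:
s: successors {t}; ◇p there: t:T. ✓
t: successors {t}; ◇p there: t:T. ✓
u: no successors, so ◇◇p fails. ✗
— 2 worlds.
For ◇◇¬p:
s: successors {t}; ◇¬p there: t:F. ✗
t: successors {t}; ◇¬p there: t:F. ✗
u: no successors, so ◇◇¬p fails. ✗
— 0 worlds.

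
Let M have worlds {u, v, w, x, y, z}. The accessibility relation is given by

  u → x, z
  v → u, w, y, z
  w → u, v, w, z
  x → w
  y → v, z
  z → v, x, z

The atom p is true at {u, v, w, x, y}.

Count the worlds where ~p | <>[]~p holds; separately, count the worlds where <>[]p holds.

For ~p | <>[]~p:
u: ~p is F, <>[]~p is F. ✗
v: ~p is F, <>[]~p is F. ✗
w: ~p is F, <>[]~p is F. ✗
x: ~p is F, <>[]~p is F. ✗
y: ~p is F, <>[]~p is F. ✗
z: ~p is T, <>[]~p is F. ✓
— 1 world.
For <>[]p:
u: successors {x, z}; []p there: x:T, z:F. ✓
v: successors {u, w, y, z}; []p there: u:F, w:F, y:F, z:F. ✗
w: successors {u, v, w, z}; []p there: u:F, v:F, w:F, z:F. ✗
x: successors {w}; []p there: w:F. ✗
y: successors {v, z}; []p there: v:F, z:F. ✗
z: successors {v, x, z}; []p there: v:F, x:T, z:F. ✓
— 2 worlds.

1 and 2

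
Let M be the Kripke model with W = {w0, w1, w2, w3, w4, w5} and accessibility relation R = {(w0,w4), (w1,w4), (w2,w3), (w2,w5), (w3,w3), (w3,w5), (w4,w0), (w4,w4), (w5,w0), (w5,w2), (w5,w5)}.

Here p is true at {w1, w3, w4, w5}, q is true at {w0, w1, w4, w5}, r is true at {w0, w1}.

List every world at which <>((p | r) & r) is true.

{w4, w5}

w0: successors {w4}; (p | r) & r there: w4:F. ✗
w1: successors {w4}; (p | r) & r there: w4:F. ✗
w2: successors {w3, w5}; (p | r) & r there: w3:F, w5:F. ✗
w3: successors {w3, w5}; (p | r) & r there: w3:F, w5:F. ✗
w4: successors {w0, w4}; (p | r) & r there: w0:T, w4:F. ✓
w5: successors {w0, w2, w5}; (p | r) & r there: w0:T, w2:F, w5:F. ✓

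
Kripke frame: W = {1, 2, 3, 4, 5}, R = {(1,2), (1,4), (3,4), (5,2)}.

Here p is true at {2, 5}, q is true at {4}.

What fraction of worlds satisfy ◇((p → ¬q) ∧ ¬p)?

2/5

1: successors {2, 4}; (p → ¬q) ∧ ¬p there: 2:F, 4:T. ✓
2: no successors, so ◇((p → ¬q) ∧ ¬p) fails. ✗
3: successors {4}; (p → ¬q) ∧ ¬p there: 4:T. ✓
4: no successors, so ◇((p → ¬q) ∧ ¬p) fails. ✗
5: successors {2}; (p → ¬q) ∧ ¬p there: 2:F. ✗
That's 2 of 5 worlds, so 2/5.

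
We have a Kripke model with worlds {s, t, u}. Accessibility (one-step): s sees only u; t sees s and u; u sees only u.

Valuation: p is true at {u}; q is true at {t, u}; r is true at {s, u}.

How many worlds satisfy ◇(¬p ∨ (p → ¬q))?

s: successors {u}; ¬p ∨ (p → ¬q) there: u:F. ✗
t: successors {s, u}; ¬p ∨ (p → ¬q) there: s:T, u:F. ✓
u: successors {u}; ¬p ∨ (p → ¬q) there: u:F. ✗
Satisfying worlds: {t}.

1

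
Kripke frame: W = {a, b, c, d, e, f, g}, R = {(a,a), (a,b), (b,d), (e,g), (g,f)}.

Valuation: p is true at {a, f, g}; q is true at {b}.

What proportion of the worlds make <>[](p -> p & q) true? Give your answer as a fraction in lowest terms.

a: successors {a, b}; [](p -> p & q) there: a:F, b:T. ✓
b: successors {d}; [](p -> p & q) there: d:T. ✓
c: no successors, so <>[](p -> p & q) fails. ✗
d: no successors, so <>[](p -> p & q) fails. ✗
e: successors {g}; [](p -> p & q) there: g:F. ✗
f: no successors, so <>[](p -> p & q) fails. ✗
g: successors {f}; [](p -> p & q) there: f:T. ✓
That's 3 of 7 worlds, so 3/7.

3/7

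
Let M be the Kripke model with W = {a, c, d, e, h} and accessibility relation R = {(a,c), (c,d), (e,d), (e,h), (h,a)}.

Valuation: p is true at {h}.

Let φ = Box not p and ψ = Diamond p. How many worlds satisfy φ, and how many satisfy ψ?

For Box not p:
a: successors {c}; not p there: c:T. ✓
c: successors {d}; not p there: d:T. ✓
d: no successors, so Box not p holds vacuously. ✓
e: successors {d, h}; not p there: d:T, h:F. ✗
h: successors {a}; not p there: a:T. ✓
— 4 worlds.
For Diamond p:
a: successors {c}; p there: c:F. ✗
c: successors {d}; p there: d:F. ✗
d: no successors, so Diamond p fails. ✗
e: successors {d, h}; p there: d:F, h:T. ✓
h: successors {a}; p there: a:F. ✗
— 1 world.

4 and 1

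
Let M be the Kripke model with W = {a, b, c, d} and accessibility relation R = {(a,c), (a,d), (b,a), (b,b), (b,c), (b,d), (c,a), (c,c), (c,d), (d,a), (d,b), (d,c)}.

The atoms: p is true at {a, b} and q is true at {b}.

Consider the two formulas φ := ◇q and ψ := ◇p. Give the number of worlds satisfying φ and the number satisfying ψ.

2 and 3

For ◇q:
a: successors {c, d}; q there: c:F, d:F. ✗
b: successors {a, b, c, d}; q there: a:F, b:T, c:F, d:F. ✓
c: successors {a, c, d}; q there: a:F, c:F, d:F. ✗
d: successors {a, b, c}; q there: a:F, b:T, c:F. ✓
— 2 worlds.
For ◇p:
a: successors {c, d}; p there: c:F, d:F. ✗
b: successors {a, b, c, d}; p there: a:T, b:T, c:F, d:F. ✓
c: successors {a, c, d}; p there: a:T, c:F, d:F. ✓
d: successors {a, b, c}; p there: a:T, b:T, c:F. ✓
— 3 worlds.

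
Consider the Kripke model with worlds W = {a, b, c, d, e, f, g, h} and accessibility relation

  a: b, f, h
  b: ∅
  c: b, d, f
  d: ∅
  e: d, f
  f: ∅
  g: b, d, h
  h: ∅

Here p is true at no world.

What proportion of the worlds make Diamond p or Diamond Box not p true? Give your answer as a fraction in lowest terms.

a: Diamond p is F, Diamond Box not p is T. ✓
b: Diamond p is F, Diamond Box not p is F. ✗
c: Diamond p is F, Diamond Box not p is T. ✓
d: Diamond p is F, Diamond Box not p is F. ✗
e: Diamond p is F, Diamond Box not p is T. ✓
f: Diamond p is F, Diamond Box not p is F. ✗
g: Diamond p is F, Diamond Box not p is T. ✓
h: Diamond p is F, Diamond Box not p is F. ✗
That's 4 of 8 worlds, so 4/8 = 1/2.

1/2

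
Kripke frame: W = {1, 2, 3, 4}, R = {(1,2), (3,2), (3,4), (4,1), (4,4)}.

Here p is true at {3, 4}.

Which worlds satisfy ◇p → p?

1: ◇p is F, p is F. ✓
2: ◇p is F, p is F. ✓
3: ◇p is T, p is T. ✓
4: ◇p is T, p is T. ✓

{1, 2, 3, 4}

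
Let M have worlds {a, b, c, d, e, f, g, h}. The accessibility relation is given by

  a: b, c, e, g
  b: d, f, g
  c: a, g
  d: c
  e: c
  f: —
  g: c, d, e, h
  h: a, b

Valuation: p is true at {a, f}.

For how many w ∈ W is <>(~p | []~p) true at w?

7

a: successors {b, c, e, g}; ~p | []~p there: b:T, c:T, e:T, g:T. ✓
b: successors {d, f, g}; ~p | []~p there: d:T, f:T, g:T. ✓
c: successors {a, g}; ~p | []~p there: a:T, g:T. ✓
d: successors {c}; ~p | []~p there: c:T. ✓
e: successors {c}; ~p | []~p there: c:T. ✓
f: no successors, so <>(~p | []~p) fails. ✗
g: successors {c, d, e, h}; ~p | []~p there: c:T, d:T, e:T, h:T. ✓
h: successors {a, b}; ~p | []~p there: a:T, b:T. ✓
Satisfying worlds: {a, b, c, d, e, g, h}.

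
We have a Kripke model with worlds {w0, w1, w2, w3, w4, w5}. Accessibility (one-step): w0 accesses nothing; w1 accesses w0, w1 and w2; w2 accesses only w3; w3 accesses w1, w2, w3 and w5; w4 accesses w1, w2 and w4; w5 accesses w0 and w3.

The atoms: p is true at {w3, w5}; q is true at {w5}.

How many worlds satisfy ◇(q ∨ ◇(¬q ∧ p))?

w0: no successors, so ◇(q ∨ ◇(¬q ∧ p)) fails. ✗
w1: successors {w0, w1, w2}; q ∨ ◇(¬q ∧ p) there: w0:F, w1:F, w2:T. ✓
w2: successors {w3}; q ∨ ◇(¬q ∧ p) there: w3:T. ✓
w3: successors {w1, w2, w3, w5}; q ∨ ◇(¬q ∧ p) there: w1:F, w2:T, w3:T, w5:T. ✓
w4: successors {w1, w2, w4}; q ∨ ◇(¬q ∧ p) there: w1:F, w2:T, w4:F. ✓
w5: successors {w0, w3}; q ∨ ◇(¬q ∧ p) there: w0:F, w3:T. ✓
Satisfying worlds: {w1, w2, w3, w4, w5}.

5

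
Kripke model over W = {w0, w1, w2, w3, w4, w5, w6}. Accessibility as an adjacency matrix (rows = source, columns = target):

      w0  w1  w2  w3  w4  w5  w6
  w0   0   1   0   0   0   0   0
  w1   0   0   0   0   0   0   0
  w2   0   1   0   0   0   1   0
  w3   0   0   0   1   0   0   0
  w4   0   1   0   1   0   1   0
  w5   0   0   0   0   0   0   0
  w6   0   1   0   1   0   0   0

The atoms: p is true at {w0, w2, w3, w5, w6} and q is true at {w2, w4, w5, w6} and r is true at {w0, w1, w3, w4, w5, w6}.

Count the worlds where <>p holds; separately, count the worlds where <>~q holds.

4 and 5

For <>p:
w0: successors {w1}; p there: w1:F. ✗
w1: no successors, so <>p fails. ✗
w2: successors {w1, w5}; p there: w1:F, w5:T. ✓
w3: successors {w3}; p there: w3:T. ✓
w4: successors {w1, w3, w5}; p there: w1:F, w3:T, w5:T. ✓
w5: no successors, so <>p fails. ✗
w6: successors {w1, w3}; p there: w1:F, w3:T. ✓
— 4 worlds.
For <>~q:
w0: successors {w1}; ~q there: w1:T. ✓
w1: no successors, so <>~q fails. ✗
w2: successors {w1, w5}; ~q there: w1:T, w5:F. ✓
w3: successors {w3}; ~q there: w3:T. ✓
w4: successors {w1, w3, w5}; ~q there: w1:T, w3:T, w5:F. ✓
w5: no successors, so <>~q fails. ✗
w6: successors {w1, w3}; ~q there: w1:T, w3:T. ✓
— 5 worlds.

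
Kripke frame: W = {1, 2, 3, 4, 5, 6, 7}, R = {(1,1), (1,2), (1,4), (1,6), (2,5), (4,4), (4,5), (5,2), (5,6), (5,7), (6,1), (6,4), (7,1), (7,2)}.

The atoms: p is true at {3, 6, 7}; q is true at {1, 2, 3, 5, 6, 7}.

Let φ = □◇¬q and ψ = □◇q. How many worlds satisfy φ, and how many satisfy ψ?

2 and 7

For □◇¬q:
1: successors {1, 2, 4, 6}; ◇¬q there: 1:T, 2:F, 4:T, 6:T. ✗
2: successors {5}; ◇¬q there: 5:F. ✗
3: no successors, so □◇¬q holds vacuously. ✓
4: successors {4, 5}; ◇¬q there: 4:T, 5:F. ✗
5: successors {2, 6, 7}; ◇¬q there: 2:F, 6:T, 7:F. ✗
6: successors {1, 4}; ◇¬q there: 1:T, 4:T. ✓
7: successors {1, 2}; ◇¬q there: 1:T, 2:F. ✗
— 2 worlds.
For □◇q:
1: successors {1, 2, 4, 6}; ◇q there: 1:T, 2:T, 4:T, 6:T. ✓
2: successors {5}; ◇q there: 5:T. ✓
3: no successors, so □◇q holds vacuously. ✓
4: successors {4, 5}; ◇q there: 4:T, 5:T. ✓
5: successors {2, 6, 7}; ◇q there: 2:T, 6:T, 7:T. ✓
6: successors {1, 4}; ◇q there: 1:T, 4:T. ✓
7: successors {1, 2}; ◇q there: 1:T, 2:T. ✓
— 7 worlds.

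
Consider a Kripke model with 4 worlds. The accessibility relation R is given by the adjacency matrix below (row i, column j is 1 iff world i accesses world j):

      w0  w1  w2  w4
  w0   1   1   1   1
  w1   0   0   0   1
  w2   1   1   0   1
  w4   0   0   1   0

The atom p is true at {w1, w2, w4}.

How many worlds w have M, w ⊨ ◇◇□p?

3

w0: successors {w0, w1, w2, w4}; ◇□p there: w0:T, w1:T, w2:T, w4:F. ✓
w1: successors {w4}; ◇□p there: w4:F. ✗
w2: successors {w0, w1, w4}; ◇□p there: w0:T, w1:T, w4:F. ✓
w4: successors {w2}; ◇□p there: w2:T. ✓
Satisfying worlds: {w0, w2, w4}.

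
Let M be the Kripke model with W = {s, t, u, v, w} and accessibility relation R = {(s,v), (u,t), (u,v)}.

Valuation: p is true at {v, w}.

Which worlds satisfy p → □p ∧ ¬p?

{s, t, u}

s: p is F, □p ∧ ¬p is T. ✓
t: p is F, □p ∧ ¬p is T. ✓
u: p is F, □p ∧ ¬p is F. ✓
v: p is T, □p ∧ ¬p is F. ✗
w: p is T, □p ∧ ¬p is F. ✗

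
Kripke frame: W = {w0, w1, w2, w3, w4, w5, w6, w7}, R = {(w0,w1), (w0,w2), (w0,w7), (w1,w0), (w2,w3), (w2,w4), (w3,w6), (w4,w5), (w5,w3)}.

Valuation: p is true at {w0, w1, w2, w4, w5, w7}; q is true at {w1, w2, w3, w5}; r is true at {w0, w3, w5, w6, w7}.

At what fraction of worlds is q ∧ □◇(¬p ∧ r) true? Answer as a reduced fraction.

1/8

w0: q is F, □◇(¬p ∧ r) is F. ✗
w1: q is T, □◇(¬p ∧ r) is F. ✗
w2: q is T, □◇(¬p ∧ r) is F. ✗
w3: q is T, □◇(¬p ∧ r) is F. ✗
w4: q is F, □◇(¬p ∧ r) is T. ✗
w5: q is T, □◇(¬p ∧ r) is T. ✓
w6: q is F, □◇(¬p ∧ r) is T. ✗
w7: q is F, □◇(¬p ∧ r) is T. ✗
That's 1 of 8 worlds, so 1/8.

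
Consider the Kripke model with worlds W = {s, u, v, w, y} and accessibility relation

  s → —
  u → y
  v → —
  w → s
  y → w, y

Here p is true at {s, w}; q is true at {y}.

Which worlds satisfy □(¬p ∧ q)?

s: no successors, so □(¬p ∧ q) holds vacuously. ✓
u: successors {y}; ¬p ∧ q there: y:T. ✓
v: no successors, so □(¬p ∧ q) holds vacuously. ✓
w: successors {s}; ¬p ∧ q there: s:F. ✗
y: successors {w, y}; ¬p ∧ q there: w:F, y:T. ✗

{s, u, v}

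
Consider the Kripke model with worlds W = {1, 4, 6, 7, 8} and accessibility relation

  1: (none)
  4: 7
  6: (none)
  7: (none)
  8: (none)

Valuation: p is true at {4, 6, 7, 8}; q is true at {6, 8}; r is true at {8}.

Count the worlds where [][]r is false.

0

1: no successors, so [][]r holds vacuously. ✓
4: successors {7}; []r there: 7:T. ✓
6: no successors, so [][]r holds vacuously. ✓
7: no successors, so [][]r holds vacuously. ✓
8: no successors, so [][]r holds vacuously. ✓
Satisfying worlds: {1, 4, 6, 7, 8}.
So [][]r fails at the other 0 worlds.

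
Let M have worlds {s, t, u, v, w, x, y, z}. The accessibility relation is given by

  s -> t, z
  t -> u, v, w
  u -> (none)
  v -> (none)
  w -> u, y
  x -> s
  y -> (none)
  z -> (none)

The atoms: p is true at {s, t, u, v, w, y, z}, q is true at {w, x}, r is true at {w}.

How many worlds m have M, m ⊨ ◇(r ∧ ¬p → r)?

s: successors {t, z}; r ∧ ¬p → r there: t:T, z:T. ✓
t: successors {u, v, w}; r ∧ ¬p → r there: u:T, v:T, w:T. ✓
u: no successors, so ◇(r ∧ ¬p → r) fails. ✗
v: no successors, so ◇(r ∧ ¬p → r) fails. ✗
w: successors {u, y}; r ∧ ¬p → r there: u:T, y:T. ✓
x: successors {s}; r ∧ ¬p → r there: s:T. ✓
y: no successors, so ◇(r ∧ ¬p → r) fails. ✗
z: no successors, so ◇(r ∧ ¬p → r) fails. ✗
Satisfying worlds: {s, t, w, x}.

4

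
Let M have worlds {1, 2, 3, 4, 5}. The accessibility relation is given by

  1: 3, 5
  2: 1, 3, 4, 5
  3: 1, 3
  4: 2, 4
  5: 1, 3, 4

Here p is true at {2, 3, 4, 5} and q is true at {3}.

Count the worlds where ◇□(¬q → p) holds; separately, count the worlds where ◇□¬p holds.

For ◇□(¬q → p):
1: successors {3, 5}; □(¬q → p) there: 3:F, 5:F. ✗
2: successors {1, 3, 4, 5}; □(¬q → p) there: 1:T, 3:F, 4:T, 5:F. ✓
3: successors {1, 3}; □(¬q → p) there: 1:T, 3:F. ✓
4: successors {2, 4}; □(¬q → p) there: 2:F, 4:T. ✓
5: successors {1, 3, 4}; □(¬q → p) there: 1:T, 3:F, 4:T. ✓
— 4 worlds.
For ◇□¬p:
1: successors {3, 5}; □¬p there: 3:F, 5:F. ✗
2: successors {1, 3, 4, 5}; □¬p there: 1:F, 3:F, 4:F, 5:F. ✗
3: successors {1, 3}; □¬p there: 1:F, 3:F. ✗
4: successors {2, 4}; □¬p there: 2:F, 4:F. ✗
5: successors {1, 3, 4}; □¬p there: 1:F, 3:F, 4:F. ✗
— 0 worlds.

4 and 0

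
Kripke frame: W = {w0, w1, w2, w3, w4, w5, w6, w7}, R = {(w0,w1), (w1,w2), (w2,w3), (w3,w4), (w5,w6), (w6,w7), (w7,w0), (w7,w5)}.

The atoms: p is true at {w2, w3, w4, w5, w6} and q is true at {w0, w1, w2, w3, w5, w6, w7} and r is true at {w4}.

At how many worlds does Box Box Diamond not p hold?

w0: successors {w1}; Box Diamond not p there: w1:F. ✗
w1: successors {w2}; Box Diamond not p there: w2:F. ✗
w2: successors {w3}; Box Diamond not p there: w3:F. ✗
w3: successors {w4}; Box Diamond not p there: w4:T. ✓
w4: no successors, so Box Box Diamond not p holds vacuously. ✓
w5: successors {w6}; Box Diamond not p there: w6:T. ✓
w6: successors {w7}; Box Diamond not p there: w7:F. ✗
w7: successors {w0, w5}; Box Diamond not p there: w0:F, w5:T. ✗
Satisfying worlds: {w3, w4, w5}.

3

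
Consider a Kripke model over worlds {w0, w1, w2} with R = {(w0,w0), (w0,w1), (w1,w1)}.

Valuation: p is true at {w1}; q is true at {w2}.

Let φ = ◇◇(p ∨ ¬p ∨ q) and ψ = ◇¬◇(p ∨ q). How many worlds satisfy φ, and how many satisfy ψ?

2 and 0

For ◇◇(p ∨ ¬p ∨ q):
w0: successors {w0, w1}; ◇(p ∨ ¬p ∨ q) there: w0:T, w1:T. ✓
w1: successors {w1}; ◇(p ∨ ¬p ∨ q) there: w1:T. ✓
w2: no successors, so ◇◇(p ∨ ¬p ∨ q) fails. ✗
— 2 worlds.
For ◇¬◇(p ∨ q):
w0: successors {w0, w1}; ¬◇(p ∨ q) there: w0:F, w1:F. ✗
w1: successors {w1}; ¬◇(p ∨ q) there: w1:F. ✗
w2: no successors, so ◇¬◇(p ∨ q) fails. ✗
— 0 worlds.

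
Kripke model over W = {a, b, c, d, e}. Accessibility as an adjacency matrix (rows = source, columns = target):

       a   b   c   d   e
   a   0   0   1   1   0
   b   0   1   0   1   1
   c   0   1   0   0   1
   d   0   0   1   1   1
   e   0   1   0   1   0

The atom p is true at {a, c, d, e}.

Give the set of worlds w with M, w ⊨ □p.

{a, d}

a: successors {c, d}; p there: c:T, d:T. ✓
b: successors {b, d, e}; p there: b:F, d:T, e:T. ✗
c: successors {b, e}; p there: b:F, e:T. ✗
d: successors {c, d, e}; p there: c:T, d:T, e:T. ✓
e: successors {b, d}; p there: b:F, d:T. ✗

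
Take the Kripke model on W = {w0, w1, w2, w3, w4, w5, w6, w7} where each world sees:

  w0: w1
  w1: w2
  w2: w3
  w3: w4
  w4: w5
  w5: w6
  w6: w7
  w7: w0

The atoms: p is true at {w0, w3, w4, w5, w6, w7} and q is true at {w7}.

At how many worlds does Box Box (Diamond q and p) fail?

7

w0: successors {w1}; Box (Diamond q and p) there: w1:F. ✗
w1: successors {w2}; Box (Diamond q and p) there: w2:F. ✗
w2: successors {w3}; Box (Diamond q and p) there: w3:F. ✗
w3: successors {w4}; Box (Diamond q and p) there: w4:F. ✗
w4: successors {w5}; Box (Diamond q and p) there: w5:T. ✓
w5: successors {w6}; Box (Diamond q and p) there: w6:F. ✗
w6: successors {w7}; Box (Diamond q and p) there: w7:F. ✗
w7: successors {w0}; Box (Diamond q and p) there: w0:F. ✗
Satisfying worlds: {w4}.
So Box Box (Diamond q and p) fails at the other 7 worlds.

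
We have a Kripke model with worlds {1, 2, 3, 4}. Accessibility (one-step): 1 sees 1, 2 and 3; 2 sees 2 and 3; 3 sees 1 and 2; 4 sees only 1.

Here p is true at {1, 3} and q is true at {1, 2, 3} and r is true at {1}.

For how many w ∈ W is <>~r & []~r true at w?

1: <>~r is T, []~r is F. ✗
2: <>~r is T, []~r is T. ✓
3: <>~r is T, []~r is F. ✗
4: <>~r is F, []~r is F. ✗
Satisfying worlds: {2}.

1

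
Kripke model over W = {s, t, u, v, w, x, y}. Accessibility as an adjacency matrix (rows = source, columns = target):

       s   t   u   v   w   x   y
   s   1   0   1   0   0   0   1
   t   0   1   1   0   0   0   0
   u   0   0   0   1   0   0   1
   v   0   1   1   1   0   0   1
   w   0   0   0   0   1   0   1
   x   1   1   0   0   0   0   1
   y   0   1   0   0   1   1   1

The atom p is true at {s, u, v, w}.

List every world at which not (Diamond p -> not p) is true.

s: Diamond p -> not p is F. ✓
t: Diamond p -> not p is T. ✗
u: Diamond p -> not p is F. ✓
v: Diamond p -> not p is F. ✓
w: Diamond p -> not p is F. ✓
x: Diamond p -> not p is T. ✗
y: Diamond p -> not p is T. ✗

{s, u, v, w}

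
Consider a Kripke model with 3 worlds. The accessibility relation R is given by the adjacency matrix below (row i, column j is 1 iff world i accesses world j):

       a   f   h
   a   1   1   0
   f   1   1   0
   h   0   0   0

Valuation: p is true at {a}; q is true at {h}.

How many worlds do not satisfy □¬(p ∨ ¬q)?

2

a: successors {a, f}; ¬(p ∨ ¬q) there: a:F, f:F. ✗
f: successors {a, f}; ¬(p ∨ ¬q) there: a:F, f:F. ✗
h: no successors, so □¬(p ∨ ¬q) holds vacuously. ✓
Satisfying worlds: {h}.
So □¬(p ∨ ¬q) fails at the other 2 worlds.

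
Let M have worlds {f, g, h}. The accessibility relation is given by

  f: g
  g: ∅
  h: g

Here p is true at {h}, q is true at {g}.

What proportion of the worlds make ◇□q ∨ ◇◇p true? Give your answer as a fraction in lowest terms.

2/3

f: ◇□q is T, ◇◇p is F. ✓
g: ◇□q is F, ◇◇p is F. ✗
h: ◇□q is T, ◇◇p is F. ✓
That's 2 of 3 worlds, so 2/3.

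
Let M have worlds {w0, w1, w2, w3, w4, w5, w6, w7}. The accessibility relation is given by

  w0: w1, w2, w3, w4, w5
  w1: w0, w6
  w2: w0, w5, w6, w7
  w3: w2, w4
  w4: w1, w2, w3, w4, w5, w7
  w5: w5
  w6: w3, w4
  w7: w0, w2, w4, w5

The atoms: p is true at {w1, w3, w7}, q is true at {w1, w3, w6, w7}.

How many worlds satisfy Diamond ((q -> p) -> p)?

5

w0: successors {w1, w2, w3, w4, w5}; (q -> p) -> p there: w1:T, w2:F, w3:T, w4:F, w5:F. ✓
w1: successors {w0, w6}; (q -> p) -> p there: w0:F, w6:T. ✓
w2: successors {w0, w5, w6, w7}; (q -> p) -> p there: w0:F, w5:F, w6:T, w7:T. ✓
w3: successors {w2, w4}; (q -> p) -> p there: w2:F, w4:F. ✗
w4: successors {w1, w2, w3, w4, w5, w7}; (q -> p) -> p there: w1:T, w2:F, w3:T, w4:F, w5:F, w7:T. ✓
w5: successors {w5}; (q -> p) -> p there: w5:F. ✗
w6: successors {w3, w4}; (q -> p) -> p there: w3:T, w4:F. ✓
w7: successors {w0, w2, w4, w5}; (q -> p) -> p there: w0:F, w2:F, w4:F, w5:F. ✗
Satisfying worlds: {w0, w1, w2, w4, w6}.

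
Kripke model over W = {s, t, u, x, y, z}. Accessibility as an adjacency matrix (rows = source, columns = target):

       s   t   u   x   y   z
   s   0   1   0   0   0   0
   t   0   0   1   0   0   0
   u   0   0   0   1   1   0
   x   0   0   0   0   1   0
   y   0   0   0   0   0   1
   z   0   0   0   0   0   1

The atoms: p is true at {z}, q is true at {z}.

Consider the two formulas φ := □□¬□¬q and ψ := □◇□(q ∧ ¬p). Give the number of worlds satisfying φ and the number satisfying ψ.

4 and 0

For □□¬□¬q:
s: successors {t}; □¬□¬q there: t:F. ✗
t: successors {u}; □¬□¬q there: u:F. ✗
u: successors {x, y}; □¬□¬q there: x:T, y:T. ✓
x: successors {y}; □¬□¬q there: y:T. ✓
y: successors {z}; □¬□¬q there: z:T. ✓
z: successors {z}; □¬□¬q there: z:T. ✓
— 4 worlds.
For □◇□(q ∧ ¬p):
s: successors {t}; ◇□(q ∧ ¬p) there: t:F. ✗
t: successors {u}; ◇□(q ∧ ¬p) there: u:F. ✗
u: successors {x, y}; ◇□(q ∧ ¬p) there: x:F, y:F. ✗
x: successors {y}; ◇□(q ∧ ¬p) there: y:F. ✗
y: successors {z}; ◇□(q ∧ ¬p) there: z:F. ✗
z: successors {z}; ◇□(q ∧ ¬p) there: z:F. ✗
— 0 worlds.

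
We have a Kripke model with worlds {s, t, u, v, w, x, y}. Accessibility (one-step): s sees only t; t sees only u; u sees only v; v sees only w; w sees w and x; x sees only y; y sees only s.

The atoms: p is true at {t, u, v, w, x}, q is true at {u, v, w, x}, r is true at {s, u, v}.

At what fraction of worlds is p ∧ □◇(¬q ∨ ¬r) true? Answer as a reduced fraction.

4/7

s: p is F, □◇(¬q ∨ ¬r) is F. ✗
t: p is T, □◇(¬q ∨ ¬r) is F. ✗
u: p is T, □◇(¬q ∨ ¬r) is T. ✓
v: p is T, □◇(¬q ∨ ¬r) is T. ✓
w: p is T, □◇(¬q ∨ ¬r) is T. ✓
x: p is T, □◇(¬q ∨ ¬r) is T. ✓
y: p is F, □◇(¬q ∨ ¬r) is T. ✗
That's 4 of 7 worlds, so 4/7.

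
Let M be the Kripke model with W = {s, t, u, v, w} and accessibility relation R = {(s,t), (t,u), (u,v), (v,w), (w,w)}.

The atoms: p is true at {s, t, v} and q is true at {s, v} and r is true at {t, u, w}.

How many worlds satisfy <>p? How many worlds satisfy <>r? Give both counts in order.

For <>p:
s: successors {t}; p there: t:T. ✓
t: successors {u}; p there: u:F. ✗
u: successors {v}; p there: v:T. ✓
v: successors {w}; p there: w:F. ✗
w: successors {w}; p there: w:F. ✗
— 2 worlds.
For <>r:
s: successors {t}; r there: t:T. ✓
t: successors {u}; r there: u:T. ✓
u: successors {v}; r there: v:F. ✗
v: successors {w}; r there: w:T. ✓
w: successors {w}; r there: w:T. ✓
— 4 worlds.

2 and 4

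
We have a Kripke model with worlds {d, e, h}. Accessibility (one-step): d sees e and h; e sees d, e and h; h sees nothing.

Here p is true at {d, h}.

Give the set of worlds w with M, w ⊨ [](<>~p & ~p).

d: successors {e, h}; <>~p & ~p there: e:T, h:F. ✗
e: successors {d, e, h}; <>~p & ~p there: d:F, e:T, h:F. ✗
h: no successors, so [](<>~p & ~p) holds vacuously. ✓

{h}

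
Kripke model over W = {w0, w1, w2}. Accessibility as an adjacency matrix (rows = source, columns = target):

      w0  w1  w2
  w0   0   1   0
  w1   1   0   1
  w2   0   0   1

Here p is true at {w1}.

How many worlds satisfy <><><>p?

1

w0: successors {w1}; <><>p there: w1:T. ✓
w1: successors {w0, w2}; <><>p there: w0:F, w2:F. ✗
w2: successors {w2}; <><>p there: w2:F. ✗
Satisfying worlds: {w0}.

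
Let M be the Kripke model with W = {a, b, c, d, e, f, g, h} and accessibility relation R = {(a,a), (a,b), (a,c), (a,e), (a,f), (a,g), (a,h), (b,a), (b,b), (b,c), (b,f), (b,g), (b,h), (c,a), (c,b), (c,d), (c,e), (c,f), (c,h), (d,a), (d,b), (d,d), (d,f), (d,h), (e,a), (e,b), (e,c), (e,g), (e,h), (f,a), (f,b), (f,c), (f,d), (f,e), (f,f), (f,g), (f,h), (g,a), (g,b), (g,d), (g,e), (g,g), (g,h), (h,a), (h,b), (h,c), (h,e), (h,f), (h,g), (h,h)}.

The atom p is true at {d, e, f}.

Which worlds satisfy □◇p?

a: successors {a, b, c, e, f, g, h}; ◇p there: a:T, b:T, c:T, e:F, f:T, g:T, h:T. ✗
b: successors {a, b, c, f, g, h}; ◇p there: a:T, b:T, c:T, f:T, g:T, h:T. ✓
c: successors {a, b, d, e, f, h}; ◇p there: a:T, b:T, d:T, e:F, f:T, h:T. ✗
d: successors {a, b, d, f, h}; ◇p there: a:T, b:T, d:T, f:T, h:T. ✓
e: successors {a, b, c, g, h}; ◇p there: a:T, b:T, c:T, g:T, h:T. ✓
f: successors {a, b, c, d, e, f, g, h}; ◇p there: a:T, b:T, c:T, d:T, e:F, f:T, g:T, h:T. ✗
g: successors {a, b, d, e, g, h}; ◇p there: a:T, b:T, d:T, e:F, g:T, h:T. ✗
h: successors {a, b, c, e, f, g, h}; ◇p there: a:T, b:T, c:T, e:F, f:T, g:T, h:T. ✗

{b, d, e}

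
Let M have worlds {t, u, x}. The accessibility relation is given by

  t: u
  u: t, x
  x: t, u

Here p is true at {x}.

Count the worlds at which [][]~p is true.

1

t: successors {u}; []~p there: u:F. ✗
u: successors {t, x}; []~p there: t:T, x:T. ✓
x: successors {t, u}; []~p there: t:T, u:F. ✗
Satisfying worlds: {u}.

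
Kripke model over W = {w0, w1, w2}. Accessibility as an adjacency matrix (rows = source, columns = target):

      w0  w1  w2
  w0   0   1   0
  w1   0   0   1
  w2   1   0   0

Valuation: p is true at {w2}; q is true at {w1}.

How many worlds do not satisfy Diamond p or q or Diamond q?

1

w0: Diamond p or q is F, Diamond q is T. ✓
w1: Diamond p or q is T, Diamond q is F. ✓
w2: Diamond p or q is F, Diamond q is F. ✗
Satisfying worlds: {w0, w1}.
So Diamond p or q or Diamond q fails at the other 1 world.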